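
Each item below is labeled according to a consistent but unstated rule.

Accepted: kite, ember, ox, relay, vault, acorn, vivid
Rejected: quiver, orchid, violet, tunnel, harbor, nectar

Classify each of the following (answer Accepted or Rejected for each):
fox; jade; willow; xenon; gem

The pattern is that an item is 'Accepted' exactly when: length ≤ 5.
fox: length 3, checks out → Accepted. jade: length 4, checks out → Accepted. willow: length 6, doesn't qualify → Rejected. xenon: length 5, checks out → Accepted. gem: length 3, checks out → Accepted.

Accepted, Accepted, Rejected, Accepted, Accepted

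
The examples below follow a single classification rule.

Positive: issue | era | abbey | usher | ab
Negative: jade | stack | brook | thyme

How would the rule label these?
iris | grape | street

Positive, Negative, Negative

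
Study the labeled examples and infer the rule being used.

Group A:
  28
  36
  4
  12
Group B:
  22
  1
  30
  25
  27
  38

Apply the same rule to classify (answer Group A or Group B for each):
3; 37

Group B, Group B

The rule appears to be: multiple of 4.
3 — 3 = 4·0 + 3, hence Group B.
37 — 37 = 4·9 + 1, hence Group B.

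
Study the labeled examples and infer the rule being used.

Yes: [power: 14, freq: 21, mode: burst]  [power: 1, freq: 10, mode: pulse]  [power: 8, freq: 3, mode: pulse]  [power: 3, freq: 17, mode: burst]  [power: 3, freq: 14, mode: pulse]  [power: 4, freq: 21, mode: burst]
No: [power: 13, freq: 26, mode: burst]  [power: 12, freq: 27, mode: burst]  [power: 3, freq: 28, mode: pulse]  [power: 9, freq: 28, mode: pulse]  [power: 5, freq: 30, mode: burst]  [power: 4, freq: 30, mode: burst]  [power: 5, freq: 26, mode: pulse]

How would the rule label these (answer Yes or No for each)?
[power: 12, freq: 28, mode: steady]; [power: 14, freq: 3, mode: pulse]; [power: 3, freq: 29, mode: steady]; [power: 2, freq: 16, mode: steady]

Rule: freq ≤ 21. This holds for each 'Yes' example and fails for each 'No' one.
No: [power: 12, freq: 28, mode: steady], since freq = 28.
Yes: [power: 14, freq: 3, mode: pulse], since freq = 3.
No: [power: 3, freq: 29, mode: steady], since freq = 29.
Yes: [power: 2, freq: 16, mode: steady], since freq = 16.

No, Yes, No, Yes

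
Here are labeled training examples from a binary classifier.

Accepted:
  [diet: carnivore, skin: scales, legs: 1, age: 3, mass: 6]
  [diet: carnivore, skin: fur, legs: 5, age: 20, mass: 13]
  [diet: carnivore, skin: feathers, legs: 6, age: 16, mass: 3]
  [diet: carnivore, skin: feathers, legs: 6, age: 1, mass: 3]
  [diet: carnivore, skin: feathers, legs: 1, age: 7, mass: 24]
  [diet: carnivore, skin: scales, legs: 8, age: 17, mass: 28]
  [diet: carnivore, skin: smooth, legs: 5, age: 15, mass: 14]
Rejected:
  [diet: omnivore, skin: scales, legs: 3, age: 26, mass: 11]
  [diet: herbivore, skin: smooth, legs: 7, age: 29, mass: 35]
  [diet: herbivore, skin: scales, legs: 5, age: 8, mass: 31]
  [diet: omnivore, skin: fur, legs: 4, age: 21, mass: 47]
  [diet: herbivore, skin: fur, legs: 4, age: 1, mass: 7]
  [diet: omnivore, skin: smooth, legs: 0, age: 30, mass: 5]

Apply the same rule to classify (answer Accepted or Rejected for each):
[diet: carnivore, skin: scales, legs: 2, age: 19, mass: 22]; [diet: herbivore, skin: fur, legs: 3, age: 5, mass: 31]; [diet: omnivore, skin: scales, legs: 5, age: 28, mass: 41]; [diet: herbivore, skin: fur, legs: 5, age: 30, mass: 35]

Rule: diet is carnivore. This holds for each 'Accepted' example and fails for each 'Rejected' one.
Accepted: [diet: carnivore, skin: scales, legs: 2, age: 19, mass: 22], since diet is carnivore.
Rejected: [diet: herbivore, skin: fur, legs: 3, age: 5, mass: 31], since diet is herbivore.
Rejected: [diet: omnivore, skin: scales, legs: 5, age: 28, mass: 41], since diet is omnivore.
Rejected: [diet: herbivore, skin: fur, legs: 5, age: 30, mass: 35], since diet is herbivore.

Accepted, Rejected, Rejected, Rejected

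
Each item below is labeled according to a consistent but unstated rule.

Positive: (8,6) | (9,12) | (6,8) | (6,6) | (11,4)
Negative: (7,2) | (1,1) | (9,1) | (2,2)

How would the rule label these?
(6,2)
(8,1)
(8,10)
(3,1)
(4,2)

Every 'Positive' example satisfies: sum ≥ 12. None of the 'Negative' examples do.
(6,2): 6+2 = 8, doesn't qualify → Negative.
(8,1): 8+1 = 9, doesn't qualify → Negative.
(8,10): 8+10 = 18, qualifies → Positive.
(3,1): 3+1 = 4, doesn't qualify → Negative.
(4,2): 4+2 = 6, doesn't qualify → Negative.

Negative, Negative, Positive, Negative, Negative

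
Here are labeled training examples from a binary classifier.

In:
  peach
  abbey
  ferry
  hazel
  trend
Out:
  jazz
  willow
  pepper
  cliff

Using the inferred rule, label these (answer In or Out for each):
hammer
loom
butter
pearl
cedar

The pattern is that an item is 'In' exactly when: odd length AND contains 'e'.
hammer: Out (length 6, has 'e'). loom: Out (length 4, no 'e'). butter: Out (length 6, has 'e'). pearl: In (length 5, has 'e'). cedar: In (length 5, has 'e').

Out, Out, Out, In, In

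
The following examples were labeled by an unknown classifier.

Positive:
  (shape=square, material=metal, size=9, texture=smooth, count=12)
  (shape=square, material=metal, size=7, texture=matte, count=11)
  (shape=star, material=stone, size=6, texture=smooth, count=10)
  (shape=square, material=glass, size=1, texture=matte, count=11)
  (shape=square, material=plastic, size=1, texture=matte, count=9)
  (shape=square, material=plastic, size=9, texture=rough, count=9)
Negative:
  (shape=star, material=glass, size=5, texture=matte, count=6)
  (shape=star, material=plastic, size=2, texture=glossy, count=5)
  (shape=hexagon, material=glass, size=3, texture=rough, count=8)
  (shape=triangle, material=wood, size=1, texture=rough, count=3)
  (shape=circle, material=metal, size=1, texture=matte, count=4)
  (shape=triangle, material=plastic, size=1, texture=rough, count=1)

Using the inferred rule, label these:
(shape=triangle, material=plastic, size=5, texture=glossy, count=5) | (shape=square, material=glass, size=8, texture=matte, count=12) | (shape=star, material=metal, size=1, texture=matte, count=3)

Negative, Positive, Negative

The rule appears to be: count ≥ 9.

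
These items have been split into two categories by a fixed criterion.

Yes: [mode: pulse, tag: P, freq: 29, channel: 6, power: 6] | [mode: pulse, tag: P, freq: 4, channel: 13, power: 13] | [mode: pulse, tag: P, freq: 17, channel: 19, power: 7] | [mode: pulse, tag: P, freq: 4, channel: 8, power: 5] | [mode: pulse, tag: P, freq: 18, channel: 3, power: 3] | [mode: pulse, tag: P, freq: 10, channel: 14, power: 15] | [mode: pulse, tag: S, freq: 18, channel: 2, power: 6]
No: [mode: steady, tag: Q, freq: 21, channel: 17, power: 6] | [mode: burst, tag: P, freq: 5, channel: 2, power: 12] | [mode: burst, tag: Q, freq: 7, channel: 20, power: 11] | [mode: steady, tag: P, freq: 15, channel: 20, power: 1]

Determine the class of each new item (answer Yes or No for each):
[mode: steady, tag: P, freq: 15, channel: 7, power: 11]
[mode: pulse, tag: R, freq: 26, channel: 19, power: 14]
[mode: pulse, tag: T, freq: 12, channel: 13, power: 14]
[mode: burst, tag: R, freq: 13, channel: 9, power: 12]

No, Yes, Yes, No

A rule that fits every label: mode is pulse — true of each 'Yes' example, false of each 'No' one.
[mode: steady, tag: P, freq: 15, channel: 7, power: 11]: mode is steady, does not satisfy this → No. [mode: pulse, tag: R, freq: 26, channel: 19, power: 14]: mode is pulse, passes → Yes. [mode: pulse, tag: T, freq: 12, channel: 13, power: 14]: mode is pulse, passes → Yes. [mode: burst, tag: R, freq: 13, channel: 9, power: 12]: mode is burst, does not satisfy this → No.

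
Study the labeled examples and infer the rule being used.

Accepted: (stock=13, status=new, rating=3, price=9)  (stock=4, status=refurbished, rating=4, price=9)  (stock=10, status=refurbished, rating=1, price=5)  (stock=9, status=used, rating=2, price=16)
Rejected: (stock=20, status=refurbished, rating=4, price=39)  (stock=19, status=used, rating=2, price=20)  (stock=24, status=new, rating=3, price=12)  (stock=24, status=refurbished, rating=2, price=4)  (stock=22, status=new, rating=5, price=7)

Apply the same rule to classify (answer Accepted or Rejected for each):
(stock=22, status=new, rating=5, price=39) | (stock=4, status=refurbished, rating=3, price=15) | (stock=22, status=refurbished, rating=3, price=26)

The distinguishing property — stock ≤ 13 — holds for all the 'Accepted' cases and none of the 'Rejected' cases.
(stock=22, status=new, rating=5, price=39): Rejected (stock = 22). (stock=4, status=refurbished, rating=3, price=15): Accepted (stock = 4). (stock=22, status=refurbished, rating=3, price=26): Rejected (stock = 22).

Rejected, Accepted, Rejected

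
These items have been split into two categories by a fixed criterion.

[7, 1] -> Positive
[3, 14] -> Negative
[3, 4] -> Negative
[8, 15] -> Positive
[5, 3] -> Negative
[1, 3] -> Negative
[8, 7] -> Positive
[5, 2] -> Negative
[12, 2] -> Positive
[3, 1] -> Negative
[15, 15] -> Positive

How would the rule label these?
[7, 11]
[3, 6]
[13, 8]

'Positive' ⟺ first ≥ 7.

Positive, Negative, Positive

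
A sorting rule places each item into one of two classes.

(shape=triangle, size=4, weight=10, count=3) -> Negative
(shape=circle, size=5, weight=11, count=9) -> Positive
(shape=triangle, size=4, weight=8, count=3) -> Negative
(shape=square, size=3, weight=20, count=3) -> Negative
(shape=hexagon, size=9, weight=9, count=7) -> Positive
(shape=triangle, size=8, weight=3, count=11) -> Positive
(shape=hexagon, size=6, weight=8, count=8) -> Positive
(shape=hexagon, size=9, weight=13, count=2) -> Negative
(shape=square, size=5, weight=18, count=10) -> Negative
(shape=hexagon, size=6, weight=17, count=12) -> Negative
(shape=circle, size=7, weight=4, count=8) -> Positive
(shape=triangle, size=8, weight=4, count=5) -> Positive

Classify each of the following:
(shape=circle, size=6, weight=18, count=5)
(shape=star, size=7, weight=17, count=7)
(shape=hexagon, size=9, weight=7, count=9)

Rule: weight ≤ 11 AND size ≥ 5. This holds for each 'Positive' example and fails for each 'Negative' one.

Negative, Negative, Positive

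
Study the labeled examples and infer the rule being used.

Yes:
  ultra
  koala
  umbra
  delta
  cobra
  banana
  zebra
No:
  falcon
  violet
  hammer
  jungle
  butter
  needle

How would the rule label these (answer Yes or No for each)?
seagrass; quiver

No, No

The rule appears to be: ends with 'a'.
seagrass: ends with 's', lacks this property → No.
quiver: ends with 'r', lacks this property → No.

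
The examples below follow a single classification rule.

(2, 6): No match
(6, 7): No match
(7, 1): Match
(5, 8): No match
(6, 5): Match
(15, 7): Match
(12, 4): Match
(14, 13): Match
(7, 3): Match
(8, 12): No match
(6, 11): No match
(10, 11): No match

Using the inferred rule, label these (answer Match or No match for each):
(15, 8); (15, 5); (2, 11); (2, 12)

'Match' ⟺ first > second.
(15, 8) → 15 > 8 → Match.
(15, 5) → 15 > 5 → Match.
(2, 11) → 2 < 11 → No match.
(2, 12) → 2 < 12 → No match.

Match, Match, No match, No match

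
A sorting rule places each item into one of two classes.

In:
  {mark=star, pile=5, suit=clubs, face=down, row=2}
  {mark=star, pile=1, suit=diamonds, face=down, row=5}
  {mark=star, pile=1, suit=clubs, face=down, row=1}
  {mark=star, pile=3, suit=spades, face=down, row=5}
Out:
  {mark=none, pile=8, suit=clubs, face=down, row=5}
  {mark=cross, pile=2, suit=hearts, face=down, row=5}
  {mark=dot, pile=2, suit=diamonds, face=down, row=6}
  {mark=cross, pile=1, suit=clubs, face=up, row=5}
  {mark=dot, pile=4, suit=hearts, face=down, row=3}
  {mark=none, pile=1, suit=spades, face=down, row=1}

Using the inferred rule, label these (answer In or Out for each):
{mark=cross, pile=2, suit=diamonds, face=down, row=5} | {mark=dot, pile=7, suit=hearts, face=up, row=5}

Out, Out

All 'In' examples share one property — mark is star — and every 'Out' example lacks it.
{mark=cross, pile=2, suit=diamonds, face=down, row=5}: mark is cross — does not satisfy this, so Out.
{mark=dot, pile=7, suit=hearts, face=up, row=5}: mark is dot — does not satisfy this, so Out.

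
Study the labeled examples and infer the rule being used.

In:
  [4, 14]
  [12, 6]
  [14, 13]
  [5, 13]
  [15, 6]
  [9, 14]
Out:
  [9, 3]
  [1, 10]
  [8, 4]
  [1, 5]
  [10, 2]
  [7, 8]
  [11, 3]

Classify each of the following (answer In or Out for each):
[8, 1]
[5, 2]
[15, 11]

A rule that fits every label: sum ≥ 18 — true of each 'In' example, false of each 'Out' one.

Out, Out, In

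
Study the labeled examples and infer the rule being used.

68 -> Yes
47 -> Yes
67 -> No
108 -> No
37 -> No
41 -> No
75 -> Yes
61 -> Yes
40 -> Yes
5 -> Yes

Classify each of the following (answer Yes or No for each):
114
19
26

The rule appears to be: ≡ 5 (mod 7).

No, Yes, Yes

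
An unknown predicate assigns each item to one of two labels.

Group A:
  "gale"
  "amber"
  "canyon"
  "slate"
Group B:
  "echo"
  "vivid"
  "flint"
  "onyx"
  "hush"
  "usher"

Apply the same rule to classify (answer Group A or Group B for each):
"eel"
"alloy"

Group B, Group A

Looking at the examples, the only property every 'Group A' case has and every 'Group B' case lacks is: contains 'a'.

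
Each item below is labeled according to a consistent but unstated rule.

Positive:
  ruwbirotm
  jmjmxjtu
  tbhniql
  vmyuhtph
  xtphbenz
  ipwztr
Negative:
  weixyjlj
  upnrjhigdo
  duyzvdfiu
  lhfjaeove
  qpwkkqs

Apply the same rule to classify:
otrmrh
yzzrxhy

Positive, Negative

The classifier is using: contains 't'.
otrmrh: Positive (has 't').
yzzrxhy: Negative (no 't').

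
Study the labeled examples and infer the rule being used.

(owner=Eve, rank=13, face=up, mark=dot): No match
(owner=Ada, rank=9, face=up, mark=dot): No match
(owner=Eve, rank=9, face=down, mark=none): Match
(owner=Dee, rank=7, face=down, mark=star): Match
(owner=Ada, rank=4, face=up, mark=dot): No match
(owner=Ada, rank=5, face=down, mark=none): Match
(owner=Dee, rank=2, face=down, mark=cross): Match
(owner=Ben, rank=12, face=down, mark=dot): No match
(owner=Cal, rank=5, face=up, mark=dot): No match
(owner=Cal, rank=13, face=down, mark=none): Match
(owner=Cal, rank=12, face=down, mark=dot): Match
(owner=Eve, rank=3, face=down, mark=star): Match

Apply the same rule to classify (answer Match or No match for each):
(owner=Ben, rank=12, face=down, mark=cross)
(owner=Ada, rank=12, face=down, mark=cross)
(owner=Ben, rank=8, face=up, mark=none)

The common property of the 'Match' items is: face is down AND owner is not Ben. No 'No match' item has it.
(owner=Ben, rank=12, face=down, mark=cross): No match (face is down, owner is Ben).
(owner=Ada, rank=12, face=down, mark=cross): Match (face is down, owner is Ada).
(owner=Ben, rank=8, face=up, mark=none): No match (face is up, owner is Ben).

No match, Match, No match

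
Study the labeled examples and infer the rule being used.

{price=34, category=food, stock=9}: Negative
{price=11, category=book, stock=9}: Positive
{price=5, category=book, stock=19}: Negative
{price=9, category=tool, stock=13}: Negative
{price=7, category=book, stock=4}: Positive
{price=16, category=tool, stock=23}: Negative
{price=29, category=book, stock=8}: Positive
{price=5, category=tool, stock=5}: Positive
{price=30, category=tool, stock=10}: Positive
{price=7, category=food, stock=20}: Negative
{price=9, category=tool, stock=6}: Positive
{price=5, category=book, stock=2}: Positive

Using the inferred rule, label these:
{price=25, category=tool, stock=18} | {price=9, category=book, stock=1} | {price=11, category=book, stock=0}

The pattern is that an item is 'Positive' exactly when: price ≤ 30 AND stock ≤ 10.
{price=25, category=tool, stock=18} — price = 25, stock = 18, hence Negative.
{price=9, category=book, stock=1} — price = 9, stock = 1, hence Positive.
{price=11, category=book, stock=0} — price = 11, stock = 0, hence Positive.

Negative, Positive, Positive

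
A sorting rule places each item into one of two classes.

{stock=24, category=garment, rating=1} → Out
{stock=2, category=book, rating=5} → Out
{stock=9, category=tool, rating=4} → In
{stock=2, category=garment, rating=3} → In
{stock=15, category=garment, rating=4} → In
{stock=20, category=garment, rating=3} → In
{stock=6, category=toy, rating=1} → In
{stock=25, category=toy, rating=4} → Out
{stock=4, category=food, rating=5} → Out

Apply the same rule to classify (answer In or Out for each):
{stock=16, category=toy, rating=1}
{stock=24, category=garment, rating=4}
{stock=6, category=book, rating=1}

In, Out, In

The rule appears to be: stock ≤ 20 AND rating ≤ 4.
{stock=16, category=toy, rating=1} → stock = 16, rating = 1 → In.
{stock=24, category=garment, rating=4} → stock = 24, rating = 4 → Out.
{stock=6, category=book, rating=1} → stock = 6, rating = 1 → In.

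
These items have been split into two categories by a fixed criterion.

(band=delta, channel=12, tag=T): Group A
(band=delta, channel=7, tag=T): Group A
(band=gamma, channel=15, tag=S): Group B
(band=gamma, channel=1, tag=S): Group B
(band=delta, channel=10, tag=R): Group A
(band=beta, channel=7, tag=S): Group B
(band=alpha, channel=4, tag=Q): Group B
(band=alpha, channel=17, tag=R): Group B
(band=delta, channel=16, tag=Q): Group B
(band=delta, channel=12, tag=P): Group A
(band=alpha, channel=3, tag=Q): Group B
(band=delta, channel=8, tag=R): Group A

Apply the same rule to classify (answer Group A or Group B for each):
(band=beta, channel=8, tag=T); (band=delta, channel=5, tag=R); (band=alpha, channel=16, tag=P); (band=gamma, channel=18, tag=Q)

Group B, Group A, Group B, Group B

All 'Group A' examples share one property — band is delta AND channel ≤ 12 — and every 'Group B' example lacks it.
(band=beta, channel=8, tag=T) → band is beta, channel = 8 → Group B. (band=delta, channel=5, tag=R) → band is delta, channel = 5 → Group A. (band=alpha, channel=16, tag=P) → band is alpha, channel = 16 → Group B. (band=gamma, channel=18, tag=Q) → band is gamma, channel = 18 → Group B.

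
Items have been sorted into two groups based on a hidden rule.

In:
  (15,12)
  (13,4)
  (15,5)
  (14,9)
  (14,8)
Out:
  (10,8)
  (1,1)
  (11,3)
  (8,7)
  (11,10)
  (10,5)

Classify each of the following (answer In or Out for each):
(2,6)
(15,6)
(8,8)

The pattern is that an item is 'In' exactly when: first ≥ 12.
(2,6) → first 2 → Out. (15,6) → first 15 → In. (8,8) → first 8 → Out.

Out, In, Out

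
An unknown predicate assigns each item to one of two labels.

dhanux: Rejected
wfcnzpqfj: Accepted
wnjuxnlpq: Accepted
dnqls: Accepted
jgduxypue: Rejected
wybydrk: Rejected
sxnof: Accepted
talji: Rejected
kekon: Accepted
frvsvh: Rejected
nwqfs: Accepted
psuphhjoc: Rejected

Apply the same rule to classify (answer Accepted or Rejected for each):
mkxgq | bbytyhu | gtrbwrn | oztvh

Rejected, Rejected, Accepted, Rejected

Every 'Accepted' example satisfies: odd length AND contains 'n'. None of the 'Rejected' examples do.
mkxgq: Rejected (length 5, no 'n'). bbytyhu: Rejected (length 7, no 'n'). gtrbwrn: Accepted (length 7, has 'n'). oztvh: Rejected (length 5, no 'n').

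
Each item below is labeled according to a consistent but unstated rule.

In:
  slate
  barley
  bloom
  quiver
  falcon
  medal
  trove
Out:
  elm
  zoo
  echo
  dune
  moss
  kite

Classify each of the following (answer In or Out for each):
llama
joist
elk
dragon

The simplest hypothesis consistent with all the labels is: length ≥ 5.
llama: In (length 5).
joist: In (length 5).
elk: Out (length 3).
dragon: In (length 6).

In, In, Out, In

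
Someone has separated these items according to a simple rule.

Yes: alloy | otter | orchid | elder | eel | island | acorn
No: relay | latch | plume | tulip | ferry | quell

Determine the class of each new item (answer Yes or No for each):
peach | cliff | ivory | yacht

The rule appears to be: starts with a vowel.
peach — starts with 'p', hence No.
cliff — starts with 'c', hence No.
ivory — starts with 'i', hence Yes.
yacht — starts with 'y', hence No.

No, No, Yes, No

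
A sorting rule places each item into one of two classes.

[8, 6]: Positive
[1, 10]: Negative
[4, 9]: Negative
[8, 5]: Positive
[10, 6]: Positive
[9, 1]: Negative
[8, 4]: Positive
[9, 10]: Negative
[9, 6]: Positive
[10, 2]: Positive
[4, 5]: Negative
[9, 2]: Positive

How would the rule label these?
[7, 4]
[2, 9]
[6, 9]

'Positive' ⟺ first > second AND sum ≥ 11.
Positive: [7, 4], since 7 > 4, 7+4 = 11.
Negative: [2, 9], since 2 < 9, 2+9 = 11.
Negative: [6, 9], since 6 < 9, 6+9 = 15.

Positive, Negative, Negative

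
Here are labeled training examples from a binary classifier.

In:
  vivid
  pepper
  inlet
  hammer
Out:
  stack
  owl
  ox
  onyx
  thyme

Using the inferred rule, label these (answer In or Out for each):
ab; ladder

Out, In

The distinguishing property — has ≥ 2 vowels — holds for all the 'In' cases and none of the 'Out' cases.
Out: ab, since 1 vowel. In: ladder, since 2 vowels.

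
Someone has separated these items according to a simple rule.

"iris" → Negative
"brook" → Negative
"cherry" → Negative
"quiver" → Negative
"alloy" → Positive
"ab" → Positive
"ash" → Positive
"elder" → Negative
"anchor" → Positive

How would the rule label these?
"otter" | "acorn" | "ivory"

Negative, Positive, Negative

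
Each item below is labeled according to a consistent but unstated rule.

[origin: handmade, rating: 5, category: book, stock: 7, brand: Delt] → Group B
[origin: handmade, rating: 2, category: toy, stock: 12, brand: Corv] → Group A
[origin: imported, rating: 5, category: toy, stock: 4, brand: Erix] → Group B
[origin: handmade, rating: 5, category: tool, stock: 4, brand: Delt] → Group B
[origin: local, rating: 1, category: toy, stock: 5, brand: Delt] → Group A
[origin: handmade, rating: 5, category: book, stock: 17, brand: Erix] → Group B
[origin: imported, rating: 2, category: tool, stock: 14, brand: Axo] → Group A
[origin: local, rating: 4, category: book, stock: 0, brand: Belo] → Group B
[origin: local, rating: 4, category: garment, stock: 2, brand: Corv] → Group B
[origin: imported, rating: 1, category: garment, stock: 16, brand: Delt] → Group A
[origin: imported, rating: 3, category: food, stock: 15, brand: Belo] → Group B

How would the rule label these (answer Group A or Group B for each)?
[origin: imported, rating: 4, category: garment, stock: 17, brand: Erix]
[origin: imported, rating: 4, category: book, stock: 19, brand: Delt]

Group B, Group B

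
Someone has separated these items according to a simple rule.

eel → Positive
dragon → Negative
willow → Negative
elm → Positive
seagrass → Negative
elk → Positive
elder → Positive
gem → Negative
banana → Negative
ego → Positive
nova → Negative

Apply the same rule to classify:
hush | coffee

A rule that fits every label: starts with 'e' — true of each 'Positive' example, false of each 'Negative' one.

Negative, Negative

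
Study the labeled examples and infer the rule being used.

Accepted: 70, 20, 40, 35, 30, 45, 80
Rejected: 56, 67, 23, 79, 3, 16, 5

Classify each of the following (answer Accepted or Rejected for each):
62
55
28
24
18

One predicate separates the groups cleanly: multiple of 5 AND at least 16.
62: 62 = 5·12 + 2, 62 ≥ 16, fails this test → Rejected. 55: 55 = 5·11, 55 ≥ 16, checks out → Accepted. 28: 28 = 5·5 + 3, 28 ≥ 16, fails this test → Rejected. 24: 24 = 5·4 + 4, 24 ≥ 16, fails this test → Rejected. 18: 18 = 5·3 + 3, 18 ≥ 16, fails this test → Rejected.

Rejected, Accepted, Rejected, Rejected, Rejected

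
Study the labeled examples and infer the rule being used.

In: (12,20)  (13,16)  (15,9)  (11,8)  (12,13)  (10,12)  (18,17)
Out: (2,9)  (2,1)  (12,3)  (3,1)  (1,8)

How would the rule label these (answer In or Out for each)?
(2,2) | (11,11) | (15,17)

Out, In, In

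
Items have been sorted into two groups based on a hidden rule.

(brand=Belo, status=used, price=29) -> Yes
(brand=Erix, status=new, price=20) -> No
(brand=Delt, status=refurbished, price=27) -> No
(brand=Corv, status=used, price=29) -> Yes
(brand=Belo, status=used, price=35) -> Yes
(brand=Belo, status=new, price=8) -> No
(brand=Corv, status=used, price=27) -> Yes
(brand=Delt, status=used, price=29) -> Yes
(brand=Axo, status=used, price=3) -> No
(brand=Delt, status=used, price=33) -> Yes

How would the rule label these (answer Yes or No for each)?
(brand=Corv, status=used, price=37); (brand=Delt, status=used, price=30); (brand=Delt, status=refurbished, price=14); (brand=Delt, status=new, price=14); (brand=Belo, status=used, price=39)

Yes, Yes, No, No, Yes

A rule that fits every label: status is used AND price ≥ 8 — true of each 'Yes' example, false of each 'No' one.
(brand=Corv, status=used, price=37): status is used, price = 37 — satisfies this, so Yes.
(brand=Delt, status=used, price=30): status is used, price = 30 — satisfies this, so Yes.
(brand=Delt, status=refurbished, price=14): status is refurbished, price = 14 — does not pass, so No.
(brand=Delt, status=new, price=14): status is new, price = 14 — does not pass, so No.
(brand=Belo, status=used, price=39): status is used, price = 39 — satisfies this, so Yes.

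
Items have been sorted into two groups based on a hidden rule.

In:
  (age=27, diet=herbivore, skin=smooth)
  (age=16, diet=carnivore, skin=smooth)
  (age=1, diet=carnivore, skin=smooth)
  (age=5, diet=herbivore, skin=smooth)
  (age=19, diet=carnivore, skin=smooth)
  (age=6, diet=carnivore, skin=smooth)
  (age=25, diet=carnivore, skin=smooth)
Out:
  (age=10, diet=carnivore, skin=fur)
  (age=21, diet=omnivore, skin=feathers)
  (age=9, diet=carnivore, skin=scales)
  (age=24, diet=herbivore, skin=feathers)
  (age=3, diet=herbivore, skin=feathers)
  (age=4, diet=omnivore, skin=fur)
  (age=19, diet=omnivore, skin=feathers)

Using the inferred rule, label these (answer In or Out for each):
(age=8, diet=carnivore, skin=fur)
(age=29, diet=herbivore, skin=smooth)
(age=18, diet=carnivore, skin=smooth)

Out, In, In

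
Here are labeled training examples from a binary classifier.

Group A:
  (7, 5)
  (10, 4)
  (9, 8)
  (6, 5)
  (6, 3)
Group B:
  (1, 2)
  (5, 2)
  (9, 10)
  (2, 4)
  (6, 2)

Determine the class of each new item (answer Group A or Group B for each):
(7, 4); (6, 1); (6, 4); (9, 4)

Group A, Group B, Group A, Group A

The common property of the 'Group A' items is: first > second AND sum ≥ 9. No 'Group B' item has it.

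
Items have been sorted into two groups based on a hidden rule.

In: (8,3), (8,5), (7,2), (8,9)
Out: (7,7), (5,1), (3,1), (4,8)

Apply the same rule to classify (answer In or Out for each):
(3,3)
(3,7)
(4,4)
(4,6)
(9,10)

All 'In' examples share one property — sum is odd — and every 'Out' example lacks it.
(3,3) — 3+3 = 6, hence Out. (3,7) — 3+7 = 10, hence Out. (4,4) — 4+4 = 8, hence Out. (4,6) — 4+6 = 10, hence Out. (9,10) — 9+10 = 19, hence In.

Out, Out, Out, Out, In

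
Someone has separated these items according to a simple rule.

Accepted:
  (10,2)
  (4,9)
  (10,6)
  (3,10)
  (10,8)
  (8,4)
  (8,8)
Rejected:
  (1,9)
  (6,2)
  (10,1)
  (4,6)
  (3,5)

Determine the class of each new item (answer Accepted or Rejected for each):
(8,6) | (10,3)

One predicate separates the groups cleanly: sum ≥ 12.
(8,6) — 8+6 = 14, hence Accepted. (10,3) — 10+3 = 13, hence Accepted.

Accepted, Accepted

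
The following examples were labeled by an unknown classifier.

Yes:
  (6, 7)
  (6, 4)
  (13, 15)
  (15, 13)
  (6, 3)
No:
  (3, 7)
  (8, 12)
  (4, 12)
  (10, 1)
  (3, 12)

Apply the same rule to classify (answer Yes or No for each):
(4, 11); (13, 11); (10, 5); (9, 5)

'Yes' ⟺ |first − second| ≤ 3.
(4, 11) → |4−11| = 7 → No.
(13, 11) → |13−11| = 2 → Yes.
(10, 5) → |10−5| = 5 → No.
(9, 5) → |9−5| = 4 → No.

No, Yes, No, No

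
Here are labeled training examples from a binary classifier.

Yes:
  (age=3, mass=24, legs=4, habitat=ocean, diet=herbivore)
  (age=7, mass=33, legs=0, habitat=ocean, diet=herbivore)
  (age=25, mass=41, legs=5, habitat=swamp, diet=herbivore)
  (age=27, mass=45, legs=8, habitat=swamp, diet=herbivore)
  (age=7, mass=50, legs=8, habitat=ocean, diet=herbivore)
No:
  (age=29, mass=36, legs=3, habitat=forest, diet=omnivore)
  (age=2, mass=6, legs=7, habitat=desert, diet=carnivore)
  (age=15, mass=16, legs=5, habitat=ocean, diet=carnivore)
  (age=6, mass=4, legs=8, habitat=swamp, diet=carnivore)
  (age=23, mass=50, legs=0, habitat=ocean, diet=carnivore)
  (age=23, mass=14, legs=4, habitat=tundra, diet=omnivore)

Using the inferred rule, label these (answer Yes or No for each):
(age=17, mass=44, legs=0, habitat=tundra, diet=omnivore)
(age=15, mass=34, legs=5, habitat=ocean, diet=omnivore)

The pattern is that an item is 'Yes' exactly when: diet is herbivore.
No: (age=17, mass=44, legs=0, habitat=tundra, diet=omnivore), since diet is omnivore.
No: (age=15, mass=34, legs=5, habitat=ocean, diet=omnivore), since diet is omnivore.

No, No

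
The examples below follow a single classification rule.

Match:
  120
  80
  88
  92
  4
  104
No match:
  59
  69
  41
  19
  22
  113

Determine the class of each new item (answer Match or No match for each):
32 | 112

A rule that fits every label: multiple of 4 — true of each 'Match' example, false of each 'No match' one.
32 — 32 = 4·8, hence Match.
112 — 112 = 4·28, hence Match.

Match, Match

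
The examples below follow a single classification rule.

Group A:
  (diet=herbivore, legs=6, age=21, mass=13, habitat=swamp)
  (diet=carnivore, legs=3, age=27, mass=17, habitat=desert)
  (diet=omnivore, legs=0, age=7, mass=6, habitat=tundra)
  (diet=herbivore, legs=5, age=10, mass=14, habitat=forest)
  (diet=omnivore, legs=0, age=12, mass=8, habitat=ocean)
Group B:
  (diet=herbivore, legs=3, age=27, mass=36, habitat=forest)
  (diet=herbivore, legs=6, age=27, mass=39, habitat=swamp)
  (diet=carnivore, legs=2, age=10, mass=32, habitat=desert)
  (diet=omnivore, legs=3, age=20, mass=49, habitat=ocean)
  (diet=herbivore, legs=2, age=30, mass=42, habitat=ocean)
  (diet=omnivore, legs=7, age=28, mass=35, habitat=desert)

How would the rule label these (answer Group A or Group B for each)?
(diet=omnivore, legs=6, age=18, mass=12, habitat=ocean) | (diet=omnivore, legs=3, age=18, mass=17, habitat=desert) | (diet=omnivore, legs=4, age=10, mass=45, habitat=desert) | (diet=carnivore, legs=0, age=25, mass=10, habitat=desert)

Group A, Group A, Group B, Group A

The classifier is using: mass ≤ 17.
(diet=omnivore, legs=6, age=18, mass=12, habitat=ocean): Group A (mass = 12). (diet=omnivore, legs=3, age=18, mass=17, habitat=desert): Group A (mass = 17). (diet=omnivore, legs=4, age=10, mass=45, habitat=desert): Group B (mass = 45). (diet=carnivore, legs=0, age=25, mass=10, habitat=desert): Group A (mass = 10).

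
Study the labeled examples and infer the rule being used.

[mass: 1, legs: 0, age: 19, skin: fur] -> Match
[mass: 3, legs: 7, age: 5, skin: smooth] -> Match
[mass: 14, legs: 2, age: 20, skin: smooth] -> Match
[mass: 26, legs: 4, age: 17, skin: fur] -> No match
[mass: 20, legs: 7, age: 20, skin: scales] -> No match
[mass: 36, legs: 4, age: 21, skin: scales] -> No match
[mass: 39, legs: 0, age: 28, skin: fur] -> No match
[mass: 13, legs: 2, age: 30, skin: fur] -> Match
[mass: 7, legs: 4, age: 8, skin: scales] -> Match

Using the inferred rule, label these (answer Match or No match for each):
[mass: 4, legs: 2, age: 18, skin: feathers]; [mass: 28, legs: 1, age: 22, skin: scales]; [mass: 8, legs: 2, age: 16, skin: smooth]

Match, No match, Match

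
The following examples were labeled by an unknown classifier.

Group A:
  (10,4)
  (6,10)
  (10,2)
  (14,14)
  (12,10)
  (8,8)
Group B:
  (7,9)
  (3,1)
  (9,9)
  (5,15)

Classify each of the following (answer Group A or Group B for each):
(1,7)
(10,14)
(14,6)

Group B, Group A, Group A

'Group A' ⟺ first is even.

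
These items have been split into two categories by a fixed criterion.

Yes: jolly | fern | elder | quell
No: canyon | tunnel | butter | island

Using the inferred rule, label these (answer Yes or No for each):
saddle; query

A rule that fits every label: length ≤ 5 — true of each 'Yes' example, false of each 'No' one.
saddle — length 6, hence No.
query — length 5, hence Yes.

No, Yes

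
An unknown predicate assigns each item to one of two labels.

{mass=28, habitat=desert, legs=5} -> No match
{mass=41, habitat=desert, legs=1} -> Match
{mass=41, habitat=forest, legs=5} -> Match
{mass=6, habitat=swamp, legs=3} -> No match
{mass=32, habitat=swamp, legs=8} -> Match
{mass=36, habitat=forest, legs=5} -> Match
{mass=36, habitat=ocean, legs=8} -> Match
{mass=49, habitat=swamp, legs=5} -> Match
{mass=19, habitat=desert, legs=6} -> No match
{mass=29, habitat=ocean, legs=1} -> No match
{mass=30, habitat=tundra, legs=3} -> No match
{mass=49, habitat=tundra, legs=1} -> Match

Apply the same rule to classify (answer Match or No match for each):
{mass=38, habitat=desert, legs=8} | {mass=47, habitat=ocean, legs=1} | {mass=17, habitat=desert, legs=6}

Match, Match, No match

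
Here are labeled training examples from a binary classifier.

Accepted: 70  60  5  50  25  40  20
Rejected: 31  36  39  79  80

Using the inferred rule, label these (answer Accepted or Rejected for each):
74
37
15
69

The distinguishing property — multiple of 5 AND at most 70 — holds for all the 'Accepted' cases and none of the 'Rejected' cases.
74: Rejected (74 = 5·14 + 4, 74 > 70).
37: Rejected (37 = 5·7 + 2, 37 ≤ 70).
15: Accepted (15 = 5·3, 15 ≤ 70).
69: Rejected (69 = 5·13 + 4, 69 ≤ 70).

Rejected, Rejected, Accepted, Rejected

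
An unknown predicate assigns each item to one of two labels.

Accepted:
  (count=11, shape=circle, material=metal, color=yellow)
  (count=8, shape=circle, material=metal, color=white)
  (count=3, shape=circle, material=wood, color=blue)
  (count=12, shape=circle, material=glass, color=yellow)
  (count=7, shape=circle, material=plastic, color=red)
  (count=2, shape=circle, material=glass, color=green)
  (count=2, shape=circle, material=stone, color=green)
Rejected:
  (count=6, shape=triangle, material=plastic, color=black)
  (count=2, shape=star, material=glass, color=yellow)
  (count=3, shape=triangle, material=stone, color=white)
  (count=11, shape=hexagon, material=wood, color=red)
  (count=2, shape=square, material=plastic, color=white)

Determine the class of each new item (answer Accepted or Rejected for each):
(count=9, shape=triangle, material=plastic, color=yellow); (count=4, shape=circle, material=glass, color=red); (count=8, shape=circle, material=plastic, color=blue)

Rejected, Accepted, Accepted

The simplest hypothesis consistent with all the labels is: shape is circle.
(count=9, shape=triangle, material=plastic, color=yellow) — shape is triangle, hence Rejected.
(count=4, shape=circle, material=glass, color=red) — shape is circle, hence Accepted.
(count=8, shape=circle, material=plastic, color=blue) — shape is circle, hence Accepted.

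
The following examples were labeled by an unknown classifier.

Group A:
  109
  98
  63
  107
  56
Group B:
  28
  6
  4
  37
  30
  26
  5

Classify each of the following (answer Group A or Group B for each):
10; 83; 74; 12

The rule appears to be: at least 56.
Group B: 10, since 10 < 56. Group A: 83, since 83 ≥ 56. Group A: 74, since 74 ≥ 56. Group B: 12, since 12 < 56.

Group B, Group A, Group A, Group B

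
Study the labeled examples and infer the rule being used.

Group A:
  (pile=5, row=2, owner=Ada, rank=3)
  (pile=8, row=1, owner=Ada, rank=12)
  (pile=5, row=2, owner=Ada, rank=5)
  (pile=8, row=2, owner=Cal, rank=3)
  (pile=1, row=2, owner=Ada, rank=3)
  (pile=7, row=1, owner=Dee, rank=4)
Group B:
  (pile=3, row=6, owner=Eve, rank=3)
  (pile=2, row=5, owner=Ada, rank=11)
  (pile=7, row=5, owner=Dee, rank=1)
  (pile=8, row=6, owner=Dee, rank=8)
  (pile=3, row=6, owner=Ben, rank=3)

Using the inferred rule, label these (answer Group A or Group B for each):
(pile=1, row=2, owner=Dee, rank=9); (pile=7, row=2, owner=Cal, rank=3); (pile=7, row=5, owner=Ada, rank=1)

Rule: row ≤ 2. This holds for each 'Group A' example and fails for each 'Group B' one.
(pile=1, row=2, owner=Dee, rank=9): row = 2, satisfies this → Group A.
(pile=7, row=2, owner=Cal, rank=3): row = 2, satisfies this → Group A.
(pile=7, row=5, owner=Ada, rank=1): row = 5, does not satisfy this → Group B.

Group A, Group A, Group B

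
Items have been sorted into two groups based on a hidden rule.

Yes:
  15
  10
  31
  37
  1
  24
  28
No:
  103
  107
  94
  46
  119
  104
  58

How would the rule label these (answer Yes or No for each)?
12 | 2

Yes, Yes

'Yes' ⟺ at most 37.
12 → 12 ≤ 37 → Yes.
2 → 2 ≤ 37 → Yes.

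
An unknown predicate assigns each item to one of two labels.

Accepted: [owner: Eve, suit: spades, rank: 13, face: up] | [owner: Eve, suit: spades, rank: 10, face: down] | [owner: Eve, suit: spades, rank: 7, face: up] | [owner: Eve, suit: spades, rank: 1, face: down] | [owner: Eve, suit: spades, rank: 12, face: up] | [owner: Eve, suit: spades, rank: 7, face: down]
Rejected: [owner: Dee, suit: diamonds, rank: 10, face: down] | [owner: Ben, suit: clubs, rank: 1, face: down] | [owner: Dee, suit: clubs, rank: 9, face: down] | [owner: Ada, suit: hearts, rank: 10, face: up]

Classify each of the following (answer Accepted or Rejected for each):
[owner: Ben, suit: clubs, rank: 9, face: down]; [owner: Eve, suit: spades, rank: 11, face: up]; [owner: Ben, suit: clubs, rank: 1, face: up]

One predicate separates the groups cleanly: owner is Eve.
[owner: Ben, suit: clubs, rank: 9, face: down]: owner is Ben, fails this test → Rejected. [owner: Eve, suit: spades, rank: 11, face: up]: owner is Eve, passes → Accepted. [owner: Ben, suit: clubs, rank: 1, face: up]: owner is Ben, fails this test → Rejected.

Rejected, Accepted, Rejected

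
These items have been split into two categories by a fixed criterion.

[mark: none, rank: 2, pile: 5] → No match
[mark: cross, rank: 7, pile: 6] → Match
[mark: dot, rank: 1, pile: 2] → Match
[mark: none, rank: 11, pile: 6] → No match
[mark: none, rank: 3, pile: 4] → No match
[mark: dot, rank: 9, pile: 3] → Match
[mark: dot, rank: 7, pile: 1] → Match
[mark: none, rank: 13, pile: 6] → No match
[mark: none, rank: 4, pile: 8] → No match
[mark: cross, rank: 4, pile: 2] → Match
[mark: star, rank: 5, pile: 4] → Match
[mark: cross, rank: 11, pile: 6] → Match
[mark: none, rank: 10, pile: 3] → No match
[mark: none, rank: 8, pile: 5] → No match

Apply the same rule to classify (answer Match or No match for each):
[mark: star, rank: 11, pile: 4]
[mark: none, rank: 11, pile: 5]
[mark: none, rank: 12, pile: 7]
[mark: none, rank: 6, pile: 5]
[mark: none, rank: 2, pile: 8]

Match, No match, No match, No match, No match

Checking candidate rules against both groups, what survives is: mark is not none.
Match: [mark: star, rank: 11, pile: 4], since mark is star. No match: [mark: none, rank: 11, pile: 5], since mark is none. No match: [mark: none, rank: 12, pile: 7], since mark is none. No match: [mark: none, rank: 6, pile: 5], since mark is none. No match: [mark: none, rank: 2, pile: 8], since mark is none.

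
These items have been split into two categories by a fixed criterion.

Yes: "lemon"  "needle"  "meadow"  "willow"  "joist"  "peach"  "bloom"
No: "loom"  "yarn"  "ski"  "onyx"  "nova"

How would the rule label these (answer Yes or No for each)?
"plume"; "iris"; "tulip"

'Yes' ⟺ length ≥ 5.

Yes, No, Yes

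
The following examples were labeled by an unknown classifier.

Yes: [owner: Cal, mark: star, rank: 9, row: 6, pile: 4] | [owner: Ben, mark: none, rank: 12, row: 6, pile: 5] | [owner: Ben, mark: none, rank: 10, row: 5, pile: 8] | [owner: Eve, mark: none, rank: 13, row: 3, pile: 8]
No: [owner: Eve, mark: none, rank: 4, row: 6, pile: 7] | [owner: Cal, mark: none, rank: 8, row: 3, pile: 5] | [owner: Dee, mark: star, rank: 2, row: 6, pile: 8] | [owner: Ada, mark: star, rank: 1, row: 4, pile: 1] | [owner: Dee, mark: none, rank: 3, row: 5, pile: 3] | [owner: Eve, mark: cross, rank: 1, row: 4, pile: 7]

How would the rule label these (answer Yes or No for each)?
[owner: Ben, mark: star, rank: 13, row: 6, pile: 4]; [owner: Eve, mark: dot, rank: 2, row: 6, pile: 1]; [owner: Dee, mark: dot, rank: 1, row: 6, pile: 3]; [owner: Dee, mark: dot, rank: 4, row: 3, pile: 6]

Yes, No, No, No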